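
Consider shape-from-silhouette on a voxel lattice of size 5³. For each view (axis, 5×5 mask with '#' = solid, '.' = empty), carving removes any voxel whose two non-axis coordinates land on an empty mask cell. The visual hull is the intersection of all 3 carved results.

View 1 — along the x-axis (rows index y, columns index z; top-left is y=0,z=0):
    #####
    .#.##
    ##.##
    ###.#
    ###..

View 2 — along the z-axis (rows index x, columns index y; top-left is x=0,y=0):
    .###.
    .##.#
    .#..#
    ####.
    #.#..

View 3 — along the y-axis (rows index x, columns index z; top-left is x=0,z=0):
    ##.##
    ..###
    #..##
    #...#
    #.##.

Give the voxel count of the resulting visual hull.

|visual hull| = 30

before carving: 125 voxels (5×5×5)
[1] x-view keeps 19 columns → grid now 95
[2] z-view keeps 14 columns → grid now 52
[3] y-view keeps 15 columns → grid now 30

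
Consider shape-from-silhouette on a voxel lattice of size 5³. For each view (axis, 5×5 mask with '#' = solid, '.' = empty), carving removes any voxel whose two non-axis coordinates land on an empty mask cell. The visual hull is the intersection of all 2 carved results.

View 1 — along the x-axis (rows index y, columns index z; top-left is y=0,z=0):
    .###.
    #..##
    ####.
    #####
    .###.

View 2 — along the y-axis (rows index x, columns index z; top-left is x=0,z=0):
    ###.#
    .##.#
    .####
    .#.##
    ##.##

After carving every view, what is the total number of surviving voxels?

63 voxels

full grid |V| = 125
after view 1 [x-axis, 18 of 25 cells solid] → remaining = 90
after view 2 [y-axis, 18 of 25 cells solid] → remaining = 63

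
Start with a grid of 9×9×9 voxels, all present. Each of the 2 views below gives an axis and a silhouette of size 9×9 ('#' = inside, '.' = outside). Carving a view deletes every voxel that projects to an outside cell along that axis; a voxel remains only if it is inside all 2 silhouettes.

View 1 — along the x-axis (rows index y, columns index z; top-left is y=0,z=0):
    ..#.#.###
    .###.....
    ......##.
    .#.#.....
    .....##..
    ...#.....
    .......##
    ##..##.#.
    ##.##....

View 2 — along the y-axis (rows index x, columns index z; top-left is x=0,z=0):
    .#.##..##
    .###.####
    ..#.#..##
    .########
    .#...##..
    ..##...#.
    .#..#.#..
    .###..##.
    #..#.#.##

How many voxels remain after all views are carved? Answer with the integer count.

voxel count = 133

start: 9×9×9 = 729 voxels
carve view 1 (along x, YZ-mask fill 26/81): 234 voxels remain
carve view 2 (along y, XZ-mask fill 43/81): 133 voxels remain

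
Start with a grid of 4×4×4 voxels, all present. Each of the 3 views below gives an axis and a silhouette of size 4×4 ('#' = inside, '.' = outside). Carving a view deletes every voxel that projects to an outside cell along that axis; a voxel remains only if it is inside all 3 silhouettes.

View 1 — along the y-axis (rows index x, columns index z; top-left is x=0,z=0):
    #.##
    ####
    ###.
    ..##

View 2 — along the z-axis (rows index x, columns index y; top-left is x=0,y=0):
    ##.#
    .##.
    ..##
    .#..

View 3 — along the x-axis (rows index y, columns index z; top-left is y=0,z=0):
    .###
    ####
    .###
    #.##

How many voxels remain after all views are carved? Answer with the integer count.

full grid |V| = 64
step 1: project along y, AND mask (12/16) → |grid| = 48
step 2: project along z, AND mask (8/16) → |grid| = 25
step 3: project along x, AND mask (13/16) → |grid| = 21

|visual hull| = 21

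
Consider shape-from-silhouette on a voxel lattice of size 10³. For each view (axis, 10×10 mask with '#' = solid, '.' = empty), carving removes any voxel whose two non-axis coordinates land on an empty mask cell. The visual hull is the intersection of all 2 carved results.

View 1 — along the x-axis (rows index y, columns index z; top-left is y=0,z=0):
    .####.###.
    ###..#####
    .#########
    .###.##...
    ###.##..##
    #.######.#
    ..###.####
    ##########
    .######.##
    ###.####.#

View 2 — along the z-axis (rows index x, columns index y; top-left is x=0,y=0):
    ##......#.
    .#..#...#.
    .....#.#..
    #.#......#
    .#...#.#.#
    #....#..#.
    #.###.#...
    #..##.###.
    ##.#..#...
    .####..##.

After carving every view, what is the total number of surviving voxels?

298 voxels

initial block: 10^3 = 1000
  1. axis=0 (YZ plane), |mask|=77  ⇒  voxels=770
  2. axis=2 (XY plane), |mask|=39  ⇒  voxels=298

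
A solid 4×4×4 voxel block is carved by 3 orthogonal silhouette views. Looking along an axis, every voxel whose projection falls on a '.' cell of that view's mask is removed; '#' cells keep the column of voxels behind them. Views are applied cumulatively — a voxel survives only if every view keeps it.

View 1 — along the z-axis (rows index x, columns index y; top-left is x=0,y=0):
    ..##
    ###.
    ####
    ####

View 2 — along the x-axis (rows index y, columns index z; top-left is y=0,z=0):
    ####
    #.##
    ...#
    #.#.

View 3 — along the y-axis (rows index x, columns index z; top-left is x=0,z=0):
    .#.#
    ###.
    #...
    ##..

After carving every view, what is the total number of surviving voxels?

initial block: 4^3 = 64
  1. axis=2 (XY plane), |mask|=13  ⇒  voxels=52
  2. axis=0 (YZ plane), |mask|=10  ⇒  voxels=31
  3. axis=1 (XZ plane), |mask|=8  ⇒  voxels=13

13 voxels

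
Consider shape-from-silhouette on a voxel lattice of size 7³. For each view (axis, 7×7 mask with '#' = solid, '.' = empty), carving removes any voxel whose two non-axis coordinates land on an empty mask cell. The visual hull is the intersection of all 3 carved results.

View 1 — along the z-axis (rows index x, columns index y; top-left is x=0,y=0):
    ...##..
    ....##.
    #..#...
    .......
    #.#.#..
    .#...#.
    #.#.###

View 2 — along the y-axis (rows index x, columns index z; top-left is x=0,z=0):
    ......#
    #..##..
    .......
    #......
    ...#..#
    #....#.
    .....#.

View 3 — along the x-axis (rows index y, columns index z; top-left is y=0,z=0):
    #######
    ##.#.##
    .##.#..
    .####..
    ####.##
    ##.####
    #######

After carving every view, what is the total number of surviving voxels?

18 voxels

full grid |V| = 343
  1. axis=2 (XY plane), |mask|=16  ⇒  voxels=112
  2. axis=1 (XZ plane), |mask|=10  ⇒  voxels=23
  3. axis=0 (YZ plane), |mask|=38  ⇒  voxels=18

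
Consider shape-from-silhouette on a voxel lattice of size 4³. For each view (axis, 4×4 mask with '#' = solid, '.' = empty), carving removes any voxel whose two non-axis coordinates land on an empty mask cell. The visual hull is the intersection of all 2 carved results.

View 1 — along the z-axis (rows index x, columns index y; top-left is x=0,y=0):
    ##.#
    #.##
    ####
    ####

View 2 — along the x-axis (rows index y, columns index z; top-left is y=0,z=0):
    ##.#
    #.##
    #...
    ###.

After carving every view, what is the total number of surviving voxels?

before carving: 64 voxels (4×4×4)
V1 z: intersect with XY mask (14 set) -- 56 left
V2 x: intersect with YZ mask (10 set) -- 36 left

|visual hull| = 36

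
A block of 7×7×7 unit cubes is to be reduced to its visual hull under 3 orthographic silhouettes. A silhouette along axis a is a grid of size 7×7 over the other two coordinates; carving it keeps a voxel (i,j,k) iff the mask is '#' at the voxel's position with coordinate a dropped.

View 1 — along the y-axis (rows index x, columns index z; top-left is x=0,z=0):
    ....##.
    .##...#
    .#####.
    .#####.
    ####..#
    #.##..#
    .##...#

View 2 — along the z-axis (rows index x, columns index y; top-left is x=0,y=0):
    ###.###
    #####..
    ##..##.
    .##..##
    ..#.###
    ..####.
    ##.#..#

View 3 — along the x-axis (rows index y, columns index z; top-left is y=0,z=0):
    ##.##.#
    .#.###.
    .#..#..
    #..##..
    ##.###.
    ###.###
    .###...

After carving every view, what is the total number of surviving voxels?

start: 7×7×7 = 343 voxels
[1] y-view keeps 27 columns → grid now 189
[2] z-view keeps 31 columns → grid now 115
[3] x-view keeps 28 columns → grid now 64

voxel count = 64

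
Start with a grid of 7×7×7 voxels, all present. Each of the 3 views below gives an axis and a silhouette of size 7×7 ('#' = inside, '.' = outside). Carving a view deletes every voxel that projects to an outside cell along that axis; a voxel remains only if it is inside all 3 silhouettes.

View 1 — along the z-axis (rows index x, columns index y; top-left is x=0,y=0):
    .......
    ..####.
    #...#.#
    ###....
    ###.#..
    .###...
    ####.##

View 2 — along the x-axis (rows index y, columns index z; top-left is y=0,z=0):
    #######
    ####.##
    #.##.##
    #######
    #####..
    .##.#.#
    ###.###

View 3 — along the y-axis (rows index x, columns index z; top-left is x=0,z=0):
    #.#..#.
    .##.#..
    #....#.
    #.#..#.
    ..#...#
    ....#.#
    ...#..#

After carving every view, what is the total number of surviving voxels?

initial block: 7^3 = 343
  1. axis=2 (XY plane), |mask|=23  ⇒  voxels=161
  2. axis=0 (YZ plane), |mask|=40  ⇒  voxels=133
  3. axis=1 (XZ plane), |mask|=17  ⇒  voxels=45

voxel count = 45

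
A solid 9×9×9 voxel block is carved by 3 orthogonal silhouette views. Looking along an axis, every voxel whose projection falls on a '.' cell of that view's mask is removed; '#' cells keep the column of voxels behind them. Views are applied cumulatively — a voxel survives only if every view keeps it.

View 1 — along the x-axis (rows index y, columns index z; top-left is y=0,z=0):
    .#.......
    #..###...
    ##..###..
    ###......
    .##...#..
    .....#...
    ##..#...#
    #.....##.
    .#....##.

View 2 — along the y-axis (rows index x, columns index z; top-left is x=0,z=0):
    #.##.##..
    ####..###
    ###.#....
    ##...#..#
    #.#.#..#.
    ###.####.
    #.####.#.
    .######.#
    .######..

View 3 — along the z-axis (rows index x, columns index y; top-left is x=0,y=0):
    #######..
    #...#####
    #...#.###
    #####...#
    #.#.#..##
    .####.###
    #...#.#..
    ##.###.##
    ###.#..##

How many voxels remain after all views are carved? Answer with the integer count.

initial block: 9^3 = 729
  1. axis=0 (YZ plane), |mask|=27  ⇒  voxels=243
  2. axis=1 (XZ plane), |mask|=50  ⇒  voxels=159
  3. axis=2 (XY plane), |mask|=52  ⇒  voxels=102

|visual hull| = 102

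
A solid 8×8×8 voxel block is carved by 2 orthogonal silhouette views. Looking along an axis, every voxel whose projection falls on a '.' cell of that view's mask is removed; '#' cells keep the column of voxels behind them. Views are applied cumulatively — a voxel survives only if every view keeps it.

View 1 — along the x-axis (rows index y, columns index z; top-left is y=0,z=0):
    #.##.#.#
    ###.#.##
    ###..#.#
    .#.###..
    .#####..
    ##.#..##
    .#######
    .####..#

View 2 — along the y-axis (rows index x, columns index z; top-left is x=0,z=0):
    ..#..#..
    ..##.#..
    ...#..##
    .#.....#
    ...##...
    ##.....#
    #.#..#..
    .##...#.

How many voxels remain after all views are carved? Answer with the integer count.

voxel count = 115

start: 8×8×8 = 512 voxels
[1] x-view keeps 42 columns → grid now 336
[2] y-view keeps 21 columns → grid now 115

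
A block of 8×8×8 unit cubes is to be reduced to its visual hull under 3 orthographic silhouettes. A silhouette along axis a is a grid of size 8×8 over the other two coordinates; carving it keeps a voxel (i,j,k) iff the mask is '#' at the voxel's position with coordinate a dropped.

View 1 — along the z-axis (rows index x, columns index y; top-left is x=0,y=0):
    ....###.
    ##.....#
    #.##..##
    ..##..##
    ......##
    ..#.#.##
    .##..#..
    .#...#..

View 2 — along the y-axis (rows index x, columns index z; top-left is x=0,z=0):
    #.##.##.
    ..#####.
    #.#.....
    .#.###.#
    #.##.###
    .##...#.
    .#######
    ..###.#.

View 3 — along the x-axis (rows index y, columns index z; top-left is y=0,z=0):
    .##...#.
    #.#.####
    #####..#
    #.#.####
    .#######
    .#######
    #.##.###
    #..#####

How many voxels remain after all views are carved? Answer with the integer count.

full grid |V| = 512
[1] z-view keeps 26 columns → grid now 208
[2] y-view keeps 37 columns → grid now 113
[3] x-view keeps 47 columns → grid now 88

voxel count = 88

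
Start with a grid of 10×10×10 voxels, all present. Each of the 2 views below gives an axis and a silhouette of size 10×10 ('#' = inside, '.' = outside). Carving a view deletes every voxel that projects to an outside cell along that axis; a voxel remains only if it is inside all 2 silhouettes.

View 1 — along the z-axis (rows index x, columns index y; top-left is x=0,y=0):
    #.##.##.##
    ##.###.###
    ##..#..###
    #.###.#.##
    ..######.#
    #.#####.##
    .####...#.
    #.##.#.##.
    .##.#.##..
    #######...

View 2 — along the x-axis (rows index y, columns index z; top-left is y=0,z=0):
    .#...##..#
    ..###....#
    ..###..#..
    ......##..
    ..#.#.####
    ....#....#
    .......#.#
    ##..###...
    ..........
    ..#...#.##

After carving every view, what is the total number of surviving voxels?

remaining voxels: 217

before carving: 1000 voxels (10×10×10)
  1. axis=2 (XY plane), |mask|=66  ⇒  voxels=660
  2. axis=0 (YZ plane), |mask|=33  ⇒  voxels=217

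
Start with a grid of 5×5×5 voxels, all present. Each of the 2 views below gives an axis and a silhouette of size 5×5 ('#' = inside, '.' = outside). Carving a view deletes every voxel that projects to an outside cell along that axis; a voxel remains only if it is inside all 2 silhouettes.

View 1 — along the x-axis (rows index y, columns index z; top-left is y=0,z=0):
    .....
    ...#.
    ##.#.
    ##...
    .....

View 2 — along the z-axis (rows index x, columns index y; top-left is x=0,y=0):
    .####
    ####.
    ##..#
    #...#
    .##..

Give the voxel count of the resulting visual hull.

17 voxels

before carving: 125 voxels (5×5×5)
  1. axis=0 (YZ plane), |mask|=6  ⇒  voxels=30
  2. axis=2 (XY plane), |mask|=15  ⇒  voxels=17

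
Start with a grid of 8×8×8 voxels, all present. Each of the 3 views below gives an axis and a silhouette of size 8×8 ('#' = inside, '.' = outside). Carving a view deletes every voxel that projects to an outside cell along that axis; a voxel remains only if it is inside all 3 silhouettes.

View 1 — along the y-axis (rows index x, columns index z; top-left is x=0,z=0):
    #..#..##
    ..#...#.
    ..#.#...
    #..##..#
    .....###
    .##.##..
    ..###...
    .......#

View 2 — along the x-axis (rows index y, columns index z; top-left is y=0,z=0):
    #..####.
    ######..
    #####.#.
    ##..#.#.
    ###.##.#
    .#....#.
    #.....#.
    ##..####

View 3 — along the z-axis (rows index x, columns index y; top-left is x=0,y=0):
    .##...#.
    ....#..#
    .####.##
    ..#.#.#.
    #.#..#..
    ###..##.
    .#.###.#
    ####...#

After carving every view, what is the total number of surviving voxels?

initial block: 8^3 = 512
step 1: project along y, AND mask (23/64) → |grid| = 184
step 2: project along x, AND mask (37/64) → |grid| = 99
step 3: project along z, AND mask (32/64) → |grid| = 46

remaining voxels: 46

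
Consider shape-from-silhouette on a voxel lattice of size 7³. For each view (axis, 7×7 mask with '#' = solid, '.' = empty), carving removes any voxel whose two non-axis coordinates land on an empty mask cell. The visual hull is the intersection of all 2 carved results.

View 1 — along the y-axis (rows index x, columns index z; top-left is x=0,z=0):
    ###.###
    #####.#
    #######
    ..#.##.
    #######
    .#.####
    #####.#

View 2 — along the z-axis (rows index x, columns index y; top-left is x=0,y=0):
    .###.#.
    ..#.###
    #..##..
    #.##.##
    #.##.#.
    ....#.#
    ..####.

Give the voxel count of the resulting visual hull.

146 voxels

before carving: 343 voxels (7×7×7)
  1. axis=1 (XZ plane), |mask|=40  ⇒  voxels=280
  2. axis=2 (XY plane), |mask|=26  ⇒  voxels=146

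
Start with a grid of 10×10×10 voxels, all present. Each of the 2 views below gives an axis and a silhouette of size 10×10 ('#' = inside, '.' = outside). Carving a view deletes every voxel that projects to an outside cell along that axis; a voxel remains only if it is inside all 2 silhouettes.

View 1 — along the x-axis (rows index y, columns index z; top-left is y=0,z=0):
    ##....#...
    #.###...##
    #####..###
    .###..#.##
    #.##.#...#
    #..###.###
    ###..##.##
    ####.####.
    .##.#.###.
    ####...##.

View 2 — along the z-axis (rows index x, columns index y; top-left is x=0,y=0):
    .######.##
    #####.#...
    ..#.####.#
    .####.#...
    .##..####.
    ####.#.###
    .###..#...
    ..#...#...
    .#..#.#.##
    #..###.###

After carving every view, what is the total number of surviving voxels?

full grid |V| = 1000
carve view 1 (along x, YZ-mask fill 62/100): 620 voxels remain
carve view 2 (along z, XY-mask fill 57/100): 364 voxels remain

remaining voxels: 364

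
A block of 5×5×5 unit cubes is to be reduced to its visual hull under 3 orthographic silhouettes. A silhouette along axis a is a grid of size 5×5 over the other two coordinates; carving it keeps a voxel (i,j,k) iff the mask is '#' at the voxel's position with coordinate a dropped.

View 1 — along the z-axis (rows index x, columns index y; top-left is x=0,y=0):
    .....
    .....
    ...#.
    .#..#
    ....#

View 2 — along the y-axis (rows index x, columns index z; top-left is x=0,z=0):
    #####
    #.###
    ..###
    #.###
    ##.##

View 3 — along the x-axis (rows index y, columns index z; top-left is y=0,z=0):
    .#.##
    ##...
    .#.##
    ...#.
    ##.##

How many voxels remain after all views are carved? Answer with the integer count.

start: 5×5×5 = 125 voxels
step 1: project along z, AND mask (4/25) → |grid| = 20
step 2: project along y, AND mask (20/25) → |grid| = 15
step 3: project along x, AND mask (13/25) → |grid| = 9

remaining voxels: 9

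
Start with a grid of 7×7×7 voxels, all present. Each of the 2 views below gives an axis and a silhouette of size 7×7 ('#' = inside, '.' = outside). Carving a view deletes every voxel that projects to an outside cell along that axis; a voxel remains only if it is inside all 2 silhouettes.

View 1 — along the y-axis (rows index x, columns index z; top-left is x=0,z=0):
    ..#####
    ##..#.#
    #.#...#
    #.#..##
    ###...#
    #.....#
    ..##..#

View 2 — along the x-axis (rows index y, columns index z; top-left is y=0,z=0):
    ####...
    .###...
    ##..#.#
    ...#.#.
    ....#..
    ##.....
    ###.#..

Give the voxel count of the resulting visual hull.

before carving: 343 voxels (7×7×7)
  1. axis=1 (XZ plane), |mask|=25  ⇒  voxels=175
  2. axis=0 (YZ plane), |mask|=20  ⇒  voxels=66

remaining voxels: 66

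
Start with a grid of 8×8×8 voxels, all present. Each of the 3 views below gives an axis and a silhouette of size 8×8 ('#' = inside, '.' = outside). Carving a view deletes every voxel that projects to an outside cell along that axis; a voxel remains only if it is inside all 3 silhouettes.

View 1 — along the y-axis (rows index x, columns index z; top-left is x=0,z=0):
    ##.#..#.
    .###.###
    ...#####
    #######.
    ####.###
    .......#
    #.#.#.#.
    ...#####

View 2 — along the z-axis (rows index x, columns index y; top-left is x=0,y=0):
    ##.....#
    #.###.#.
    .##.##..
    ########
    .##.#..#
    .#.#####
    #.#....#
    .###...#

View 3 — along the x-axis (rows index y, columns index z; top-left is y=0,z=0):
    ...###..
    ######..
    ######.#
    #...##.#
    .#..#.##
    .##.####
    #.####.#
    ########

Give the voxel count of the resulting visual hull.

initial block: 8^3 = 512
V1 y: intersect with XZ mask (39 set) -- 312 left
V2 z: intersect with XY mask (37 set) -- 184 left
V3 x: intersect with YZ mask (44 set) -- 125 left

|visual hull| = 125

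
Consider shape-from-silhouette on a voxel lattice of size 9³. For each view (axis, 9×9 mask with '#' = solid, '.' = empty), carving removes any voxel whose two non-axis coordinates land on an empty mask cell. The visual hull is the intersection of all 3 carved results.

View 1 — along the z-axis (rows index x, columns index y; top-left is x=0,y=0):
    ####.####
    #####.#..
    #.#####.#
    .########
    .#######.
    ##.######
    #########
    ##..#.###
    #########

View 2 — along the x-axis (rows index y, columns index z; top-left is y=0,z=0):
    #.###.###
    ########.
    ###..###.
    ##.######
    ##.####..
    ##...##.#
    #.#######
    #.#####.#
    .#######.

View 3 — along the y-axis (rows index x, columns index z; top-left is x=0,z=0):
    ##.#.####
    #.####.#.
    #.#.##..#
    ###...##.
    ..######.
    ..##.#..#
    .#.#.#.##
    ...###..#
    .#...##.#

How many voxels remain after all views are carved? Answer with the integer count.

full grid |V| = 729
carve view 1 (along z, XY-mask fill 68/81): 612 voxels remain
carve view 2 (along x, YZ-mask fill 62/81): 472 voxels remain
carve view 3 (along y, XZ-mask fill 46/81): 266 voxels remain

remaining voxels: 266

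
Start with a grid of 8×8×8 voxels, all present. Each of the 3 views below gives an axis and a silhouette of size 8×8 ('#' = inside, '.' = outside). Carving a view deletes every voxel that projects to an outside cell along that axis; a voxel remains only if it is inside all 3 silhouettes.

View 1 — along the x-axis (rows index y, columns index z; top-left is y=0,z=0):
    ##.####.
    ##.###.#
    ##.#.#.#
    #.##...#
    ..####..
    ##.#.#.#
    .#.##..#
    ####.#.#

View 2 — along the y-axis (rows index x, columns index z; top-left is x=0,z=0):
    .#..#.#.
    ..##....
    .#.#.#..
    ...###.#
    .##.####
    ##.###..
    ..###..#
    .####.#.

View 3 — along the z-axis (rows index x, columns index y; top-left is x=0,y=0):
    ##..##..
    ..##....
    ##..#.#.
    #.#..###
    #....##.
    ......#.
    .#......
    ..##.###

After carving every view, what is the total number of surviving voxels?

initial block: 8^3 = 512
carve view 1 (along x, YZ-mask fill 40/64): 320 voxels remain
carve view 2 (along y, XZ-mask fill 32/64): 165 voxels remain
carve view 3 (along z, XY-mask fill 25/64): 63 voxels remain

remaining voxels: 63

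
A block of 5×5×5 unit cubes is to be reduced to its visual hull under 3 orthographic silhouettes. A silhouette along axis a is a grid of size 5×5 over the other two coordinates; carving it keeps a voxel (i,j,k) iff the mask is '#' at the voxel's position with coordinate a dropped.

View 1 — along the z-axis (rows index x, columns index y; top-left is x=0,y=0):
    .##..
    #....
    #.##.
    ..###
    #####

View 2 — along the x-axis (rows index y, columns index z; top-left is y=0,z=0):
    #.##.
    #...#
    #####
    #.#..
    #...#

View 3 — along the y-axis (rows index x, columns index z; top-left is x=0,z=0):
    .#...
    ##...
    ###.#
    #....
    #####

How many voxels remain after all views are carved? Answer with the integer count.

start: 5×5×5 = 125 voxels
  1. axis=2 (XY plane), |mask|=14  ⇒  voxels=70
  2. axis=0 (YZ plane), |mask|=14  ⇒  voxels=43
  3. axis=1 (XZ plane), |mask|=13  ⇒  voxels=27

|visual hull| = 27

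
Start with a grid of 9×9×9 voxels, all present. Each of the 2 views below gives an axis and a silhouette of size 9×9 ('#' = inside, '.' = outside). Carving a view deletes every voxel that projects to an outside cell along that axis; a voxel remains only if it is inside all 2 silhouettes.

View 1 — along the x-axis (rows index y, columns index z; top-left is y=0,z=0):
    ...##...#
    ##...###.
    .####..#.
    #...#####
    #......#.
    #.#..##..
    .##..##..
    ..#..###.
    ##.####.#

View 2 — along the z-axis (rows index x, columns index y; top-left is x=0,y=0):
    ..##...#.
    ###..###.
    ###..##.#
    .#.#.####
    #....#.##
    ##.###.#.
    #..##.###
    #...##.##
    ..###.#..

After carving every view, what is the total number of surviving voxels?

voxel count = 203

start: 9×9×9 = 729 voxels
V1 x: intersect with YZ mask (40 set) -- 360 left
V2 z: intersect with XY mask (46 set) -- 203 left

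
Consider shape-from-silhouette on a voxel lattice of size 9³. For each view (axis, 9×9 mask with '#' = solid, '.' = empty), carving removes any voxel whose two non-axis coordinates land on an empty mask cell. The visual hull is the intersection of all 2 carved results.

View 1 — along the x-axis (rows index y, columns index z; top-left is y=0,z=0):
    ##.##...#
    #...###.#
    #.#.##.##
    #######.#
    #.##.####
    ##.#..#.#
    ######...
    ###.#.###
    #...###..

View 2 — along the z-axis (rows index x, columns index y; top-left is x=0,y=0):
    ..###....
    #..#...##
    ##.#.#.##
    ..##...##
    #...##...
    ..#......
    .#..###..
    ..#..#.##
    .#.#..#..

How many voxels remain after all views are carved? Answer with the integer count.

start: 9×9×9 = 729 voxels
carve view 1 (along x, YZ-mask fill 53/81): 477 voxels remain
carve view 2 (along z, XY-mask fill 32/81): 191 voxels remain

|visual hull| = 191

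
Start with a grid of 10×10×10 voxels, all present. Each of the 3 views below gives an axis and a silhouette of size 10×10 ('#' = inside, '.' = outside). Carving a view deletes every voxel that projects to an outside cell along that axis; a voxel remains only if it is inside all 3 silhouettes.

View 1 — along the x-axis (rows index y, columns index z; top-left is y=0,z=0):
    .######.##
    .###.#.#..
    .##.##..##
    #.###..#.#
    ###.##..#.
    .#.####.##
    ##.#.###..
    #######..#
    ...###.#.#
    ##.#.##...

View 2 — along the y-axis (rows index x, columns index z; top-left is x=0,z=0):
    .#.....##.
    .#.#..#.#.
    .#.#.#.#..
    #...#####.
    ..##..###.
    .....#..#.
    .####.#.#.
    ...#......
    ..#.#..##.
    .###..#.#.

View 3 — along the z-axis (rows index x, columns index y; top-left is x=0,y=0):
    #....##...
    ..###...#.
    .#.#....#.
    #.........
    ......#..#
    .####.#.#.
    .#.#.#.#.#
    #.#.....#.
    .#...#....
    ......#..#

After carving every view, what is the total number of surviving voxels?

|visual hull| = 68

start: 10×10×10 = 1000 voxels
carve view 1 (along x, YZ-mask fill 62/100): 620 voxels remain
carve view 2 (along y, XZ-mask fill 40/100): 242 voxels remain
carve view 3 (along z, XY-mask fill 31/100): 68 voxels remain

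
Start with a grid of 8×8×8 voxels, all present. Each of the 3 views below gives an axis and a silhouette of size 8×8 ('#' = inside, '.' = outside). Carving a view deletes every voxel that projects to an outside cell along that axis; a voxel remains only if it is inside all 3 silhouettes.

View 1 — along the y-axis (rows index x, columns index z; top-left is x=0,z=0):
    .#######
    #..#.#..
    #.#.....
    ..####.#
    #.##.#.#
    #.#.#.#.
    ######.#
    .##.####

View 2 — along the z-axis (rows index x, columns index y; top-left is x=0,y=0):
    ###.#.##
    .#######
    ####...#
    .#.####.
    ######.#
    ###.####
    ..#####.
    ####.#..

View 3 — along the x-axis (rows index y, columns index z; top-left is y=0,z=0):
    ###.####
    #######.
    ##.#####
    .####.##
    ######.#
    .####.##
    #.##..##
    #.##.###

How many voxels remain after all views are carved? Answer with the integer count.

|visual hull| = 181

before carving: 512 voxels (8×8×8)
after view 1 [y-axis, 39 of 64 cells solid] → remaining = 312
after view 2 [z-axis, 47 of 64 cells solid] → remaining = 226
after view 3 [x-axis, 51 of 64 cells solid] → remaining = 181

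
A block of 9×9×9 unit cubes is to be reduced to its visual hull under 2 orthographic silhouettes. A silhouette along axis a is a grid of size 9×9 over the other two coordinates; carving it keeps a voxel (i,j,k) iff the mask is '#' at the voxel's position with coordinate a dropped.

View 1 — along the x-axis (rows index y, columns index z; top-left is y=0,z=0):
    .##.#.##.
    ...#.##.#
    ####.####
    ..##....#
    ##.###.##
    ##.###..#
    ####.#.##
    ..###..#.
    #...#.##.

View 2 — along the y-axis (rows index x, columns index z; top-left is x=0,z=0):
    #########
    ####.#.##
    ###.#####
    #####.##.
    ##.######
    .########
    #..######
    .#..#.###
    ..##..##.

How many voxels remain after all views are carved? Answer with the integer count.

voxel count = 337

start: 9×9×9 = 729 voxels
carve view 1 (along x, YZ-mask fill 48/81): 432 voxels remain
carve view 2 (along y, XZ-mask fill 63/81): 337 voxels remain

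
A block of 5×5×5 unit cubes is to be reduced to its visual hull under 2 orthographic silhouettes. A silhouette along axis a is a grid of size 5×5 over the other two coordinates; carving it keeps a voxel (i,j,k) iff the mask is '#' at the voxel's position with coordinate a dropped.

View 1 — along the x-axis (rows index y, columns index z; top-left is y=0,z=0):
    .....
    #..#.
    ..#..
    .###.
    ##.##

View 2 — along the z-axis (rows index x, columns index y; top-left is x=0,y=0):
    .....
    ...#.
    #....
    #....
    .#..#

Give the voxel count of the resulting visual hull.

voxel count = 9

full grid |V| = 125
carve view 1 (along x, YZ-mask fill 10/25): 50 voxels remain
carve view 2 (along z, XY-mask fill 5/25): 9 voxels remain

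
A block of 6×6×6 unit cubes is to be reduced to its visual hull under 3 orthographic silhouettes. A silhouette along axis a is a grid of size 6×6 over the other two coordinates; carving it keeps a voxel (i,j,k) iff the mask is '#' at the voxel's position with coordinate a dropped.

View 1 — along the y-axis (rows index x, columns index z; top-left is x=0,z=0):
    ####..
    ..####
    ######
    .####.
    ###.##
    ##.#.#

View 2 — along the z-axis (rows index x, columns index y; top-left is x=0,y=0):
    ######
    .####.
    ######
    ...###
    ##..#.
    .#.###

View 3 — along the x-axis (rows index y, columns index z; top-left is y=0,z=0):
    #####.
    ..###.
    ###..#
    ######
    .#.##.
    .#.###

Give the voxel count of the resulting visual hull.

full grid |V| = 216
  1. axis=1 (XZ plane), |mask|=27  ⇒  voxels=162
  2. axis=2 (XY plane), |mask|=26  ⇒  voxels=119
  3. axis=0 (YZ plane), |mask|=25  ⇒  voxels=81

|visual hull| = 81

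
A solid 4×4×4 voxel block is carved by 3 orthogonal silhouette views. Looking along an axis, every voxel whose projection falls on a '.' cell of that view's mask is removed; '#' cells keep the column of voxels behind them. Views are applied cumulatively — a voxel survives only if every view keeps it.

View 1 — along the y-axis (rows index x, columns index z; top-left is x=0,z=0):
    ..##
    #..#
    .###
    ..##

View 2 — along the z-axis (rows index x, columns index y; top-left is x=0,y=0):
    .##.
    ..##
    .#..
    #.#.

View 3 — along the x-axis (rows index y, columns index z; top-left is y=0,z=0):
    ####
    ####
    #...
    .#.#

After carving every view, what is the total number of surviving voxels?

voxel count = 9

before carving: 64 voxels (4×4×4)
  1. axis=1 (XZ plane), |mask|=9  ⇒  voxels=36
  2. axis=2 (XY plane), |mask|=7  ⇒  voxels=15
  3. axis=0 (YZ plane), |mask|=11  ⇒  voxels=9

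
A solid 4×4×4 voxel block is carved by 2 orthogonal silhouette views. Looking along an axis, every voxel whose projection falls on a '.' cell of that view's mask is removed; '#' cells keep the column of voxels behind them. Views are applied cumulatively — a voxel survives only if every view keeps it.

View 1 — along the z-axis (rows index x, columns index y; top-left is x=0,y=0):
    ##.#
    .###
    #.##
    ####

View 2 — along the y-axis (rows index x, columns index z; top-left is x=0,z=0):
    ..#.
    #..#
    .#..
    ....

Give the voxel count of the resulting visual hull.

full grid |V| = 64
[1] z-view keeps 13 columns → grid now 52
[2] y-view keeps 4 columns → grid now 12

voxel count = 12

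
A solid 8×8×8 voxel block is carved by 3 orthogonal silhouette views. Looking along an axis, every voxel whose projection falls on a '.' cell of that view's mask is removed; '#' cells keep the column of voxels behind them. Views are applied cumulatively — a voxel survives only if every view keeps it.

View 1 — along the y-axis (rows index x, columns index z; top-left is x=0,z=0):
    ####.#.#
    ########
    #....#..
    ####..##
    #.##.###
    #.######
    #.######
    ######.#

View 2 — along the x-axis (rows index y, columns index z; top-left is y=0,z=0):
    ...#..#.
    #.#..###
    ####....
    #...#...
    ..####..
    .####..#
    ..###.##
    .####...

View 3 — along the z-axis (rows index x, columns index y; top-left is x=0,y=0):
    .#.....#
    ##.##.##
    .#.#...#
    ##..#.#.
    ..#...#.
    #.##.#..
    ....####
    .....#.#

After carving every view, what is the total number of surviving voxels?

87 voxels

before carving: 512 voxels (8×8×8)
  1. axis=1 (XZ plane), |mask|=49  ⇒  voxels=392
  2. axis=0 (YZ plane), |mask|=31  ⇒  voxels=190
  3. axis=2 (XY plane), |mask|=27  ⇒  voxels=87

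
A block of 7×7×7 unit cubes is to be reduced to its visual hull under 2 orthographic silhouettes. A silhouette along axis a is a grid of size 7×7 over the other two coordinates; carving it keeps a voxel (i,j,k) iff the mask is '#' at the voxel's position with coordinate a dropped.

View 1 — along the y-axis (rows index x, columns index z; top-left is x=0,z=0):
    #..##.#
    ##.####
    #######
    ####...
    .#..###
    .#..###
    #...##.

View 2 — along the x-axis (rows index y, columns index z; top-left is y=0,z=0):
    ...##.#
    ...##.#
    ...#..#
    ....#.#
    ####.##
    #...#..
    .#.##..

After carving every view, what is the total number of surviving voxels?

102 voxels

initial block: 7^3 = 343
  1. axis=1 (XZ plane), |mask|=32  ⇒  voxels=224
  2. axis=0 (YZ plane), |mask|=21  ⇒  voxels=102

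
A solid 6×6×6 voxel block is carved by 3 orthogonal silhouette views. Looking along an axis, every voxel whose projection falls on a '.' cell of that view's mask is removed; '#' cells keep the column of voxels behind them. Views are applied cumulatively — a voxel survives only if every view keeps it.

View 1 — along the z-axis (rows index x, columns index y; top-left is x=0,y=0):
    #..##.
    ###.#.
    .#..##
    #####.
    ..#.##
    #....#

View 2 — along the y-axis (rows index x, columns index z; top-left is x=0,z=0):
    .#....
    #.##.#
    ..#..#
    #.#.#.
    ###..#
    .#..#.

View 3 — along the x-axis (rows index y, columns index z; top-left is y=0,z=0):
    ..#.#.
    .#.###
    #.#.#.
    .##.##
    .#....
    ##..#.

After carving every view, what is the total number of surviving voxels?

full grid |V| = 216
V1 z: intersect with XY mask (20 set) -- 120 left
V2 y: intersect with XZ mask (16 set) -- 56 left
V3 x: intersect with YZ mask (17 set) -- 24 left

remaining voxels: 24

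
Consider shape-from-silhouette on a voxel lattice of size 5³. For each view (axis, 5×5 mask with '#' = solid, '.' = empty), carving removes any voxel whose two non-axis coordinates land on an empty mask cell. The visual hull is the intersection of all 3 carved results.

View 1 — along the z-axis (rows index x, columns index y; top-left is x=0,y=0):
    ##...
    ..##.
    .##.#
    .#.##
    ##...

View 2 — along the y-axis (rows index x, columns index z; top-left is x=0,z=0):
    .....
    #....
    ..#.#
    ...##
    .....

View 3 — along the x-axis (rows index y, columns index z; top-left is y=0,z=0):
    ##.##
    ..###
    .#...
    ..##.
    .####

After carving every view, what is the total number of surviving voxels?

|visual hull| = 9

start: 5×5×5 = 125 voxels
carve view 1 (along z, XY-mask fill 12/25): 60 voxels remain
carve view 2 (along y, XZ-mask fill 5/25): 14 voxels remain
carve view 3 (along x, YZ-mask fill 14/25): 9 voxels remain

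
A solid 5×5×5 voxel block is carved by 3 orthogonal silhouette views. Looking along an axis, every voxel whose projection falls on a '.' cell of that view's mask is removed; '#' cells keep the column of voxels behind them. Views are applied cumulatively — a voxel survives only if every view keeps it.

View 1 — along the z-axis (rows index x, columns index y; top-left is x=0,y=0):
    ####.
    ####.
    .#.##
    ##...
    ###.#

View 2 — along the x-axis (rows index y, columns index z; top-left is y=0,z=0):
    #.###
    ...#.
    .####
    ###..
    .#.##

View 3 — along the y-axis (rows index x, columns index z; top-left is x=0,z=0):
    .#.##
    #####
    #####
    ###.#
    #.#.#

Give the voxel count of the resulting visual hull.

35 voxels

full grid |V| = 125
carve view 1 (along z, XY-mask fill 17/25): 85 voxels remain
carve view 2 (along x, YZ-mask fill 15/25): 48 voxels remain
carve view 3 (along y, XZ-mask fill 20/25): 35 voxels remain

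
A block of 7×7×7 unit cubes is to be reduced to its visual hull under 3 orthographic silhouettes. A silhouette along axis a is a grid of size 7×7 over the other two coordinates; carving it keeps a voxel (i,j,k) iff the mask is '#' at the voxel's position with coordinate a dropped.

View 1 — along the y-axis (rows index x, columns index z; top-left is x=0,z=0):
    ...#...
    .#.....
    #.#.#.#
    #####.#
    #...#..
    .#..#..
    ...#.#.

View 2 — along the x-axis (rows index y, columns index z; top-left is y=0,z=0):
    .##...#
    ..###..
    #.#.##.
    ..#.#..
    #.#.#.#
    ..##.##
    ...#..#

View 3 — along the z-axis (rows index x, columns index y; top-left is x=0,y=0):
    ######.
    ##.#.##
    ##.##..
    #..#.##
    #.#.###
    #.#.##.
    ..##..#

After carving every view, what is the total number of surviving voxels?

|visual hull| = 32

initial block: 7^3 = 343
  1. axis=1 (XZ plane), |mask|=18  ⇒  voxels=126
  2. axis=0 (YZ plane), |mask|=22  ⇒  voxels=56
  3. axis=2 (XY plane), |mask|=31  ⇒  voxels=32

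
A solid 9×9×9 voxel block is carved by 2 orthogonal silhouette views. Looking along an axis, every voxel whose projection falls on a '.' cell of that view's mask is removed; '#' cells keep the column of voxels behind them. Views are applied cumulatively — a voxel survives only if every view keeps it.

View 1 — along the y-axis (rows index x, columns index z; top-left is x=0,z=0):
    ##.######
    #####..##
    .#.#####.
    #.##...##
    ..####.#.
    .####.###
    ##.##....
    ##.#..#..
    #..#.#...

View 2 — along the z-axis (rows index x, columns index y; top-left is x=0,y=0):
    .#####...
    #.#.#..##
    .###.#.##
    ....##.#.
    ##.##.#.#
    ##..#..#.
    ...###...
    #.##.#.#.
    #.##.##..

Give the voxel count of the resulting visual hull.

start: 9×9×9 = 729 voxels
V1 y: intersect with XZ mask (49 set) -- 441 left
V2 z: intersect with XY mask (42 set) -- 231 left

|visual hull| = 231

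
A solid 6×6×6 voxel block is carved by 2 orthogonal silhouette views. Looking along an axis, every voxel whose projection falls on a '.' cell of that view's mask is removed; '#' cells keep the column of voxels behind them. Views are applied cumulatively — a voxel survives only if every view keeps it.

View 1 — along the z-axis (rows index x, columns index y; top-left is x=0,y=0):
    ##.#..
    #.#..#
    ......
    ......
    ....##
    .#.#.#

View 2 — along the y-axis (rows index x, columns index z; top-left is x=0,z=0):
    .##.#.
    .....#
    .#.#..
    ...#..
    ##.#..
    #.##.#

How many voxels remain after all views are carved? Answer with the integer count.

full grid |V| = 216
V1 z: intersect with XY mask (11 set) -- 66 left
V2 y: intersect with XZ mask (14 set) -- 30 left

30 voxels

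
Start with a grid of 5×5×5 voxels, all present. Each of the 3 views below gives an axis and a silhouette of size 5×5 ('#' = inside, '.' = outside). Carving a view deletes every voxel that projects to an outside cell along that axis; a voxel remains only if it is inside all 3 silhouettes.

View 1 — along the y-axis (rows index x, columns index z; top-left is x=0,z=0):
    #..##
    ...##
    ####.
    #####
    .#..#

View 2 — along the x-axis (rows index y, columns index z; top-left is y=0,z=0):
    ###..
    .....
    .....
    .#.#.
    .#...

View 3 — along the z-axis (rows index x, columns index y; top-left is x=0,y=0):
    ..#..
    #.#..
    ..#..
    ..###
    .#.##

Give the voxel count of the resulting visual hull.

initial block: 5^3 = 125
after view 1 [y-axis, 16 of 25 cells solid] → remaining = 80
after view 2 [x-axis, 6 of 25 cells solid] → remaining = 18
after view 3 [z-axis, 10 of 25 cells solid] → remaining = 5

|visual hull| = 5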